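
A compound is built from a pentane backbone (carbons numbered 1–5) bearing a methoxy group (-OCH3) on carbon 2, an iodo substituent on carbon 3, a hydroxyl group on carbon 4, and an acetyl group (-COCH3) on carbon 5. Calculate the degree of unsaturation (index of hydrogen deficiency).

Atom tally by fragment:
  CH3 → C:1 H:3
  CH(OCH3) → C:2 H:4 O:1
  CH(I) → C:1 H:1 I:1
  CH(OH) → C:1 H:2 O:1
  CH2COCH3 → C:3 H:5 O:1
Element totals:
  C: 8
  H: 15
  I: 1
  O: 3
Molecular formula: C8H15IO3.
DoU = (2C + 2 + N − H − X) / 2 = (2·8 + 2 + 0 − 15 − 1) / 2 = 1.

1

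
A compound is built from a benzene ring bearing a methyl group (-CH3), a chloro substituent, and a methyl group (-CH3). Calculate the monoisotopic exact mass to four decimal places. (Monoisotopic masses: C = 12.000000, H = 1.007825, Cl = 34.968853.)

140.0393

Atom tally by fragment:
  benzene ring core → C:6 H:6
  (− 3 ring H displaced by substituents)
  + CH3 → C:1 H:3
  + Cl → Cl:1
  + CH3 → C:1 H:3
Element totals:
  C: 8
  H: 9
  Cl: 1
Molecular formula: C8H9Cl.
  M = 8(12.0) + 9(1.007825) + 34.968853
    = 96.000000 + 9.070425 + 34.968853 = 140.039278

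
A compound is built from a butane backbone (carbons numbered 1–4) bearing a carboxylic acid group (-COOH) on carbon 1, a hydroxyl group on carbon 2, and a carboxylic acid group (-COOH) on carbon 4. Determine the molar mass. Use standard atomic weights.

Atom tally by fragment:
  HOOCCH2 → C:2 H:3 O:2
  CH(OH) → C:1 H:2 O:1
  CH2 → C:1 H:2
  CH2COOH → C:2 H:3 O:2
Element totals:
  C: 6
  H: 10
  O: 5
Molecular formula: C6H10O5.
  M = 6(12.011) + 10(1.008) + 5(15.999)
    = 72.066 + 10.080 + 79.995 = 162.141

162.14 g/mol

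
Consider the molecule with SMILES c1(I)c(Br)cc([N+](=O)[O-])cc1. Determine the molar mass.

Atom tally by fragment:
  benzene ring core → C:6 H:6
  (− 3 ring H displaced by substituents)
  + I → I:1
  + Br → Br:1
  + NO2 → N:1 O:2
Element totals:
  C: 6
  H: 3
  Br: 1
  I: 1
  N: 1
  O: 2
Molecular formula: C6H3BrINO2.
  M = 6(12.011) + 3(1.008) + 79.904 + 126.904 + 14.007 + 2(15.999)
    = 72.066 + 3.024 + 79.904 + 126.904 + 14.007 + 31.998 = 327.903

327.90 g/mol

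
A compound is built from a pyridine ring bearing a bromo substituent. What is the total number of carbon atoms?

5

Atom tally by fragment:
  pyridine ring core → C:5 H:5 N:1
  (− 1 ring H displaced by substituents)
  + Br → Br:1
Element totals:
  C: 5
  H: 4
  Br: 1
  N: 1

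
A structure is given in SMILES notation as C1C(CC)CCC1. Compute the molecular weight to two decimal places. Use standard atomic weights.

Atom tally by fragment:
  cyclopentane ring core → C:5 H:10
  (− 1 ring H displaced by substituents)
  + C2H5 → C:2 H:5
Element totals:
  C: 7
  H: 14
Molecular formula: C7H14.
  M = 7(12.011) + 14(1.008)
    = 84.077 + 14.112 = 98.189

98.19 g/mol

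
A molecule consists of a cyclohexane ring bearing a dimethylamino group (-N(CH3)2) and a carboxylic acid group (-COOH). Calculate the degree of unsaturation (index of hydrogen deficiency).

Atom tally by fragment:
  cyclohexane ring core → C:6 H:12
  (− 2 ring H displaced by substituents)
  + N(CH3)2 → N:1 C:2 H:6
  + COOH → C:1 H:1 O:2
Element totals:
  C: 9
  H: 17
  N: 1
  O: 2
Molecular formula: C9H17NO2.
DoU = (2C + 2 + N − H − X) / 2 = (2·9 + 2 + 1 − 17 − 0) / 2 = 2.

2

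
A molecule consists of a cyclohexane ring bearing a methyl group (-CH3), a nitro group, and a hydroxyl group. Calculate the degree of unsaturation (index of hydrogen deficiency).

2

Atom tally by fragment:
  cyclohexane ring core → C:6 H:12
  (− 3 ring H displaced by substituents)
  + CH3 → C:1 H:3
  + NO2 → N:1 O:2
  + OH → O:1 H:1
Element totals:
  C: 7
  H: 13
  N: 1
  O: 3
Molecular formula: C7H13NO3.
DoU = (2C + 2 + N − H − X) / 2 = (2·7 + 2 + 1 − 13 − 0) / 2 = 2.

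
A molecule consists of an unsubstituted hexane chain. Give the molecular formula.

Atom tally by fragment:
  CH3 → C:1 H:3
  CH2 → C:1 H:2
  CH2 → C:1 H:2
  CH2 → C:1 H:2
  CH2 → C:1 H:2
  CH3 → C:1 H:3
Element totals:
  C: 6
  H: 14

C6H14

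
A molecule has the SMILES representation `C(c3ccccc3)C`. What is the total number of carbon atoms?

Atom tally by fragment:
  C6H5CH2 → C:7 H:7
  CH3 → C:1 H:3
Element totals:
  C: 8
  H: 10

8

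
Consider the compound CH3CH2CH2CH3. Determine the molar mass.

58.12 g/mol

Atom tally by fragment:
  CH3 → C:1 H:3
  CH2 → C:1 H:2
  CH2 → C:1 H:2
  CH3 → C:1 H:3
Element totals:
  C: 4
  H: 10
Molecular formula: C4H10.
  M = 4(12.011) + 10(1.008)
    = 48.044 + 10.080 = 58.124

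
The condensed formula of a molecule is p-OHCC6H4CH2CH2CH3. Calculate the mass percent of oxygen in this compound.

Atom tally by fragment:
  benzene ring core → C:6 H:6
  (− 2 ring H displaced by substituents)
  + CHO → C:1 H:1 O:1
  + CH2CH2CH3 → C:3 H:7
Element totals:
  C: 10
  H: 12
  O: 1
Molecular formula: C10H12O.
Molar mass = 148.205 g/mol.
Mass from O: 1 × 15.999 = 15.999 g/mol.
%O = 15.999 / 148.205 × 100 = 10.80%.

10.80%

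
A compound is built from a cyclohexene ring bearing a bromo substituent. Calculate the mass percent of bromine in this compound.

49.62%

Atom tally by fragment:
  cyclohexene ring core → C:6 H:10
  (− 1 ring H displaced by substituents)
  + Br → Br:1
Element totals:
  C: 6
  H: 9
  Br: 1
Molecular formula: C6H9Br.
Molar mass = 161.042 g/mol.
Mass from Br: 1 × 79.904 = 79.904 g/mol.
%Br = 79.904 / 161.042 × 100 = 49.62%.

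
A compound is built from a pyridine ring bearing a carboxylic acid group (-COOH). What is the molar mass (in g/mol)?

Atom tally by fragment:
  pyridine ring core → C:5 H:5 N:1
  (− 1 ring H displaced by substituents)
  + COOH → C:1 H:1 O:2
Element totals:
  C: 6
  H: 5
  N: 1
  O: 2
Molecular formula: C6H5NO2.
  M = 6(12.011) + 5(1.008) + 14.007 + 2(15.999)
    = 72.066 + 5.040 + 14.007 + 31.998 = 123.111

123.11 g/mol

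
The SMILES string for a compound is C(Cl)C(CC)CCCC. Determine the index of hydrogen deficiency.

0

Atom tally by fragment:
  ClCH2 → C:1 H:2 Cl:1
  CH(C2H5) → C:3 H:6
  CH2 → C:1 H:2
  CH2 → C:1 H:2
  CH2 → C:1 H:2
  CH3 → C:1 H:3
Element totals:
  C: 8
  H: 17
  Cl: 1
Molecular formula: C8H17Cl.
DoU = (2C + 2 + N − H − X) / 2 = (2·8 + 2 + 0 − 17 − 1) / 2 = 0.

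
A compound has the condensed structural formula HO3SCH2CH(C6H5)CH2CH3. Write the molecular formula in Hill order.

Atom tally by fragment:
  HO3SCH2 → C:1 H:3 S:1 O:3
  CH(C6H5) → C:7 H:6
  CH2 → C:1 H:2
  CH3 → C:1 H:3
Element totals:
  C: 10
  H: 14
  O: 3
  S: 1

C10H14O3S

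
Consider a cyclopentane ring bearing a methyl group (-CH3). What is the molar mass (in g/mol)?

84.16 g/mol

Atom tally by fragment:
  cyclopentane ring core → C:5 H:10
  (− 1 ring H displaced by substituents)
  + CH3 → C:1 H:3
Element totals:
  C: 6
  H: 12
Molecular formula: C6H12.
  M = 6(12.011) + 12(1.008)
    = 72.066 + 12.096 = 84.162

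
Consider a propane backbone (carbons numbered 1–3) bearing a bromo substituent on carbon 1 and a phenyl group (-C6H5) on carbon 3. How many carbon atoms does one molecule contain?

9

Atom tally by fragment:
  BrCH2 → C:1 H:2 Br:1
  CH2 → C:1 H:2
  CH2C6H5 → C:7 H:7
Element totals:
  C: 9
  H: 11
  Br: 1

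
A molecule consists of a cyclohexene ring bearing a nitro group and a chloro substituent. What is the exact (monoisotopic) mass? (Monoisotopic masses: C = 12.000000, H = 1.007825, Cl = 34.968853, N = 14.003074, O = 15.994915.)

161.0244

Atom tally by fragment:
  cyclohexene ring core → C:6 H:10
  (− 2 ring H displaced by substituents)
  + NO2 → N:1 O:2
  + Cl → Cl:1
Element totals:
  C: 6
  H: 8
  Cl: 1
  N: 1
  O: 2
Molecular formula: C6H8ClNO2.
  M = 6(12.0) + 8(1.007825) + 34.968853 + 14.003074 + 2(15.994915)
    = 72.000000 + 8.062600 + 34.968853 + 14.003074 + 31.989830 = 161.024357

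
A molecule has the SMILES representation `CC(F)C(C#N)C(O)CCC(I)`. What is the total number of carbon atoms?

Atom tally by fragment:
  CH3 → C:1 H:3
  CH(F) → C:1 H:1 F:1
  CH(CN) → C:2 H:1 N:1
  CH(OH) → C:1 H:2 O:1
  CH2 → C:1 H:2
  CH2 → C:1 H:2
  CH2I → C:1 H:2 I:1
Element totals:
  C: 8
  H: 13
  F: 1
  I: 1
  N: 1
  O: 1

8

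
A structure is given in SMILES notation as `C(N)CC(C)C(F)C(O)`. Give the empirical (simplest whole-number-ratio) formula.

Atom tally by fragment:
  H2NCH2 → C:1 H:4 N:1
  CH2 → C:1 H:2
  CH(CH3) → C:2 H:4
  CH(F) → C:1 H:1 F:1
  CH2OH → C:1 H:3 O:1
Element totals:
  C: 6
  H: 14
  F: 1
  N: 1
  O: 1
Molecular formula: C6H14FNO.
gcd of subscripts (6, 1, 14, 1, 1) = 1, so the empirical formula equals the molecular formula.

C6H14FNO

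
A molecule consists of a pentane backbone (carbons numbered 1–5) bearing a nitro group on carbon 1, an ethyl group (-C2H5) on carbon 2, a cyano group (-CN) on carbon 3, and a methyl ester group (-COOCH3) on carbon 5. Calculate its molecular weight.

228.25 g/mol

Atom tally by fragment:
  O2NCH2 → C:1 H:2 N:1 O:2
  CH(C2H5) → C:3 H:6
  CH(CN) → C:2 H:1 N:1
  CH2 → C:1 H:2
  CH2COOCH3 → C:3 H:5 O:2
Element totals:
  C: 10
  H: 16
  N: 2
  O: 4
Molecular formula: C10H16N2O4.
  M = 10(12.011) + 16(1.008) + 2(14.007) + 4(15.999)
    = 120.110 + 16.128 + 28.014 + 63.996 = 228.248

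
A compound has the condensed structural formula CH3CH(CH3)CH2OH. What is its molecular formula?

C4H10O

Atom tally by fragment:
  CH3 → C:1 H:3
  CH(CH3) → C:2 H:4
  CH2OH → C:1 H:3 O:1
Element totals:
  C: 4
  H: 10
  O: 1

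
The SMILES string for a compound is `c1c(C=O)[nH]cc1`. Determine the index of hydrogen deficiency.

Atom tally by fragment:
  pyrrole ring core → C:4 H:5 N:1
  (− 1 ring H displaced by substituents)
  + CHO → C:1 H:1 O:1
Element totals:
  C: 5
  H: 5
  N: 1
  O: 1
Molecular formula: C5H5NO.
DoU = (2C + 2 + N − H − X) / 2 = (2·5 + 2 + 1 − 5 − 0) / 2 = 4.

4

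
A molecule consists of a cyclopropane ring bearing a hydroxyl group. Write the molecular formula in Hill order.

C3H6O

Atom tally by fragment:
  cyclopropane ring core → C:3 H:6
  (− 1 ring H displaced by substituents)
  + OH → O:1 H:1
Element totals:
  C: 3
  H: 6
  O: 1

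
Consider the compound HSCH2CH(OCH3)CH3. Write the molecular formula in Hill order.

C4H10OS

Atom tally by fragment:
  HSCH2 → C:1 H:3 S:1
  CH(OCH3) → C:2 H:4 O:1
  CH3 → C:1 H:3
Element totals:
  C: 4
  H: 10
  O: 1
  S: 1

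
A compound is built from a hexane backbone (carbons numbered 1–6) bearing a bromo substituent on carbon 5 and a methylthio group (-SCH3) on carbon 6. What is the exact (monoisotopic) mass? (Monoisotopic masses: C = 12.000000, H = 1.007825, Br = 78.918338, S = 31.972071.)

Atom tally by fragment:
  CH3 → C:1 H:3
  CH2 → C:1 H:2
  CH2 → C:1 H:2
  CH2 → C:1 H:2
  CH(Br) → C:1 H:1 Br:1
  CH2SCH3 → C:2 H:5 S:1
Element totals:
  C: 7
  H: 15
  Br: 1
  S: 1
Molecular formula: C7H15BrS.
  M = 7(12.0) + 15(1.007825) + 78.918338 + 31.972071
    = 84.000000 + 15.117375 + 78.918338 + 31.972071 = 210.007784

210.0078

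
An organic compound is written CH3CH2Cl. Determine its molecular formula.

Atom tally by fragment:
  CH3 → C:1 H:3
  CH2Cl → C:1 H:2 Cl:1
Element totals:
  C: 2
  H: 5
  Cl: 1

C2H5Cl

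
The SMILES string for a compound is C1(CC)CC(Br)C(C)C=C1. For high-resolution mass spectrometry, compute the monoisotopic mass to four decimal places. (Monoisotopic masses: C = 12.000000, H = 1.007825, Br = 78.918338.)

Atom tally by fragment:
  cyclohexene ring core → C:6 H:10
  (− 3 ring H displaced by substituents)
  + C2H5 → C:2 H:5
  + Br → Br:1
  + CH3 → C:1 H:3
Element totals:
  C: 9
  H: 15
  Br: 1
Molecular formula: C9H15Br.
  M = 9(12.0) + 15(1.007825) + 78.918338
    = 108.000000 + 15.117375 + 78.918338 = 202.035713

202.0357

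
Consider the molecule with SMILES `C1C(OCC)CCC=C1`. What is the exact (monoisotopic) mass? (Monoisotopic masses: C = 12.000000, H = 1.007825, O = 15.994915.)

126.1045

Atom tally by fragment:
  cyclohexene ring core → C:6 H:10
  (− 1 ring H displaced by substituents)
  + OC2H5 → C:2 H:5 O:1
Element totals:
  C: 8
  H: 14
  O: 1
Molecular formula: C8H14O.
  M = 8(12.0) + 14(1.007825) + 15.994915
    = 96.000000 + 14.109550 + 15.994915 = 126.104465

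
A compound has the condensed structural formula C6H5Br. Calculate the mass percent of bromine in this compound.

Atom tally by fragment:
  benzene ring core → C:6 H:6
  (− 1 ring H displaced by substituents)
  + Br → Br:1
Element totals:
  C: 6
  H: 5
  Br: 1
Molecular formula: C6H5Br.
Molar mass = 157.010 g/mol.
Mass from Br: 1 × 79.904 = 79.904 g/mol.
%Br = 79.904 / 157.010 × 100 = 50.89%.

50.89%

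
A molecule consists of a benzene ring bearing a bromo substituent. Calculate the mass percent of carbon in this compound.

Atom tally by fragment:
  benzene ring core → C:6 H:6
  (− 1 ring H displaced by substituents)
  + Br → Br:1
Element totals:
  C: 6
  H: 5
  Br: 1
Molecular formula: C6H5Br.
Molar mass = 157.010 g/mol.
Mass from C: 6 × 12.011 = 72.066 g/mol.
%C = 72.066 / 157.010 × 100 = 45.90%.

45.90%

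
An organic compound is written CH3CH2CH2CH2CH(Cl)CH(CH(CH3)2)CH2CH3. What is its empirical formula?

Element totals:
  C: 11
  H: 23
  Cl: 1
Molecular formula: C11H23Cl.
gcd of subscripts (11, 1, 23) = 1, so the empirical formula equals the molecular formula.

C11H23Cl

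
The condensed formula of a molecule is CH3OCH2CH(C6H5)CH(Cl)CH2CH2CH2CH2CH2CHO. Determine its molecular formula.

C16H23ClO2

Atom tally by fragment:
  CH3OCH2 → C:2 H:5 O:1
  CH(C6H5) → C:7 H:6
  CH(Cl) → C:1 H:1 Cl:1
  CH2 → C:1 H:2
  CH2 → C:1 H:2
  CH2 → C:1 H:2
  CH2 → C:1 H:2
  CH2CHO → C:2 H:3 O:1
Element totals:
  C: 16
  H: 23
  Cl: 1
  O: 2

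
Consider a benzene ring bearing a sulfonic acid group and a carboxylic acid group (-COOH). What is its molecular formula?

Atom tally by fragment:
  benzene ring core → C:6 H:6
  (− 2 ring H displaced by substituents)
  + SO3H → S:1 O:3 H:1
  + COOH → C:1 H:1 O:2
Element totals:
  C: 7
  H: 6
  O: 5
  S: 1

C7H6O5S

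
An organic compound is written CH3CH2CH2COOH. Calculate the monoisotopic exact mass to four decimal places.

88.0524

Element totals:
  C: 4
  H: 8
  O: 2
Molecular formula: C4H8O2.
  M = 4(12.0) + 8(1.007825) + 2(15.994915)
    = 48.000000 + 8.062600 + 31.989830 = 88.052430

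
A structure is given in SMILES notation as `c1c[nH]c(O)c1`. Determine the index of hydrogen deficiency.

Atom tally by fragment:
  pyrrole ring core → C:4 H:5 N:1
  (− 1 ring H displaced by substituents)
  + OH → O:1 H:1
Element totals:
  C: 4
  H: 5
  N: 1
  O: 1
Molecular formula: C4H5NO.
DoU = (2C + 2 + N − H − X) / 2 = (2·4 + 2 + 1 − 5 − 0) / 2 = 3.

3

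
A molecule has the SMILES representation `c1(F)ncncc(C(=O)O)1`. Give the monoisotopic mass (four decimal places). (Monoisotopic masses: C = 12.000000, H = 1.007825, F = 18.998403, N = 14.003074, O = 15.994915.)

142.0179

Atom tally by fragment:
  pyrimidine ring core → C:4 H:4 N:2
  (− 2 ring H displaced by substituents)
  + F → F:1
  + COOH → C:1 H:1 O:2
Element totals:
  C: 5
  H: 3
  F: 1
  N: 2
  O: 2
Molecular formula: C5H3FN2O2.
  M = 5(12.0) + 3(1.007825) + 18.998403 + 2(14.003074) + 2(15.994915)
    = 60.000000 + 3.023475 + 18.998403 + 28.006148 + 31.989830 = 142.017856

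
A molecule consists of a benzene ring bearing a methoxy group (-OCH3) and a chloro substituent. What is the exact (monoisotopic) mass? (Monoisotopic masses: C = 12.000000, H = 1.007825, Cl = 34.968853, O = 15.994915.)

142.0185

Atom tally by fragment:
  benzene ring core → C:6 H:6
  (− 2 ring H displaced by substituents)
  + OCH3 → C:1 H:3 O:1
  + Cl → Cl:1
Element totals:
  C: 7
  H: 7
  Cl: 1
  O: 1
Molecular formula: C7H7ClO.
  M = 7(12.0) + 7(1.007825) + 34.968853 + 15.994915
    = 84.000000 + 7.054775 + 34.968853 + 15.994915 = 142.018543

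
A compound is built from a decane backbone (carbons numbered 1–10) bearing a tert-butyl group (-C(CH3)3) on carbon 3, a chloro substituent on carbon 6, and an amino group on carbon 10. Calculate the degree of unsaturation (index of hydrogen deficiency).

0

Atom tally by fragment:
  CH3 → C:1 H:3
  CH2 → C:1 H:2
  CH(C(CH3)3) → C:5 H:10
  CH2 → C:1 H:2
  CH2 → C:1 H:2
  CH(Cl) → C:1 H:1 Cl:1
  CH2 → C:1 H:2
  CH2 → C:1 H:2
  CH2 → C:1 H:2
  CH2NH2 → C:1 H:4 N:1
Element totals:
  C: 14
  H: 30
  Cl: 1
  N: 1
Molecular formula: C14H30ClN.
DoU = (2C + 2 + N − H − X) / 2 = (2·14 + 2 + 1 − 30 − 1) / 2 = 0.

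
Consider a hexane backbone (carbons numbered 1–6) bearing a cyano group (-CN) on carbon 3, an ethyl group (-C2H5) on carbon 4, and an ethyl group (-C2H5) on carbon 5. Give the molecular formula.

Atom tally by fragment:
  CH3 → C:1 H:3
  CH2 → C:1 H:2
  CH(CN) → C:2 H:1 N:1
  CH(C2H5) → C:3 H:6
  CH(C2H5) → C:3 H:6
  CH3 → C:1 H:3
Element totals:
  C: 11
  H: 21
  N: 1

C11H21N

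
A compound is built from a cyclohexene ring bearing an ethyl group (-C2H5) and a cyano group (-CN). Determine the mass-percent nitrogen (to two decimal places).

10.36%

Atom tally by fragment:
  cyclohexene ring core → C:6 H:10
  (− 2 ring H displaced by substituents)
  + C2H5 → C:2 H:5
  + CN → C:1 N:1
Element totals:
  C: 9
  H: 13
  N: 1
Molecular formula: C9H13N.
Molar mass = 135.210 g/mol.
Mass from N: 1 × 14.007 = 14.007 g/mol.
%N = 14.007 / 135.210 × 100 = 10.36%.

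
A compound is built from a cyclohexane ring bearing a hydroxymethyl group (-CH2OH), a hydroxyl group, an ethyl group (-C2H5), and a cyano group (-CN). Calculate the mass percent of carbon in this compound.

Atom tally by fragment:
  cyclohexane ring core → C:6 H:12
  (− 4 ring H displaced by substituents)
  + CH2OH → C:1 H:3 O:1
  + OH → O:1 H:1
  + C2H5 → C:2 H:5
  + CN → C:1 N:1
Element totals:
  C: 10
  H: 17
  N: 1
  O: 2
Molecular formula: C10H17NO2.
Molar mass = 183.251 g/mol.
Mass from C: 10 × 12.011 = 120.110 g/mol.
%C = 120.110 / 183.251 × 100 = 65.54%.

65.54%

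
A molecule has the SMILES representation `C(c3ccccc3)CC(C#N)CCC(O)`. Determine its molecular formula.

Atom tally by fragment:
  C6H5CH2 → C:7 H:7
  CH2 → C:1 H:2
  CH(CN) → C:2 H:1 N:1
  CH2 → C:1 H:2
  CH2 → C:1 H:2
  CH2OH → C:1 H:3 O:1
Element totals:
  C: 13
  H: 17
  N: 1
  O: 1

C13H17NO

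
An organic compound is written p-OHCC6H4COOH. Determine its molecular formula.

Atom tally by fragment:
  benzene ring core → C:6 H:6
  (− 2 ring H displaced by substituents)
  + CHO → C:1 H:1 O:1
  + COOH → C:1 H:1 O:2
Element totals:
  C: 8
  H: 6
  O: 3

C8H6O3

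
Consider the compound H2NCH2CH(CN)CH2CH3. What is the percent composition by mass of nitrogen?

Atom tally by fragment:
  H2NCH2 → C:1 H:4 N:1
  CH(CN) → C:2 H:1 N:1
  CH2 → C:1 H:2
  CH3 → C:1 H:3
Element totals:
  C: 5
  H: 10
  N: 2
Molecular formula: C5H10N2.
Molar mass = 98.149 g/mol.
Mass from N: 2 × 14.007 = 28.014 g/mol.
%N = 28.014 / 98.149 × 100 = 28.54%.

28.54%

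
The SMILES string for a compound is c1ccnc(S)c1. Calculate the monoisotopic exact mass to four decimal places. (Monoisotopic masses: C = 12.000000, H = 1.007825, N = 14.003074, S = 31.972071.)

Atom tally by fragment:
  pyridine ring core → C:5 H:5 N:1
  (− 1 ring H displaced by substituents)
  + SH → S:1 H:1
Element totals:
  C: 5
  H: 5
  N: 1
  S: 1
Molecular formula: C5H5NS.
  M = 5(12.0) + 5(1.007825) + 14.003074 + 31.972071
    = 60.000000 + 5.039125 + 14.003074 + 31.972071 = 111.014270

111.0143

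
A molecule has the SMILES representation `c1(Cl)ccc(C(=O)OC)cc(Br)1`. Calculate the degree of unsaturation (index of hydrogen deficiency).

Atom tally by fragment:
  benzene ring core → C:6 H:6
  (− 3 ring H displaced by substituents)
  + Cl → Cl:1
  + COOCH3 → C:2 H:3 O:2
  + Br → Br:1
Element totals:
  C: 8
  H: 6
  Br: 1
  Cl: 1
  O: 2
Molecular formula: C8H6BrClO2.
DoU = (2C + 2 + N − H − X) / 2 = (2·8 + 2 + 0 − 6 − 2) / 2 = 5.

5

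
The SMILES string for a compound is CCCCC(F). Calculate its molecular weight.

Atom tally by fragment:
  CH3 → C:1 H:3
  CH2 → C:1 H:2
  CH2 → C:1 H:2
  CH2 → C:1 H:2
  CH2F → C:1 H:2 F:1
Element totals:
  C: 5
  H: 11
  F: 1
Molecular formula: C5H11F.
  M = 5(12.011) + 11(1.008) + 18.998
    = 60.055 + 11.088 + 18.998 = 90.141

90.14 g/mol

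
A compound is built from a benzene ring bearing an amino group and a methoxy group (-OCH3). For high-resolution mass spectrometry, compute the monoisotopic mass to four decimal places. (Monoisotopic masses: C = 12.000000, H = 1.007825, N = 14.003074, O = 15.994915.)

123.0684

Atom tally by fragment:
  benzene ring core → C:6 H:6
  (− 2 ring H displaced by substituents)
  + NH2 → N:1 H:2
  + OCH3 → C:1 H:3 O:1
Element totals:
  C: 7
  H: 9
  N: 1
  O: 1
Molecular formula: C7H9NO.
  M = 7(12.0) + 9(1.007825) + 14.003074 + 15.994915
    = 84.000000 + 9.070425 + 14.003074 + 15.994915 = 123.068414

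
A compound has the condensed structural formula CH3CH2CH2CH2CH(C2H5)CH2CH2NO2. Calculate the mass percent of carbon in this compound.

Atom tally by fragment:
  CH3 → C:1 H:3
  CH2 → C:1 H:2
  CH2 → C:1 H:2
  CH2 → C:1 H:2
  CH(C2H5) → C:3 H:6
  CH2 → C:1 H:2
  CH2NO2 → C:1 H:2 N:1 O:2
Element totals:
  C: 9
  H: 19
  N: 1
  O: 2
Molecular formula: C9H19NO2.
Molar mass = 173.256 g/mol.
Mass from C: 9 × 12.011 = 108.099 g/mol.
%C = 108.099 / 173.256 × 100 = 62.39%.

62.39%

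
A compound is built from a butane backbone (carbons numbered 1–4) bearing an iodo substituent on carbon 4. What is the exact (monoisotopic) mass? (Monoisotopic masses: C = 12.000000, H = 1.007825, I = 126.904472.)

Atom tally by fragment:
  CH3 → C:1 H:3
  CH2 → C:1 H:2
  CH2 → C:1 H:2
  CH2I → C:1 H:2 I:1
Element totals:
  C: 4
  H: 9
  I: 1
Molecular formula: C4H9I.
  M = 4(12.0) + 9(1.007825) + 126.904472
    = 48.000000 + 9.070425 + 126.904472 = 183.974897

183.9749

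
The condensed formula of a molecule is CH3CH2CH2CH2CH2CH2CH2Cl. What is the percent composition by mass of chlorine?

26.33%

Atom tally by fragment:
  CH3 → C:1 H:3
  CH2 → C:1 H:2
  CH2 → C:1 H:2
  CH2 → C:1 H:2
  CH2 → C:1 H:2
  CH2 → C:1 H:2
  CH2Cl → C:1 H:2 Cl:1
Element totals:
  C: 7
  H: 15
  Cl: 1
Molecular formula: C7H15Cl.
Molar mass = 134.647 g/mol.
Mass from Cl: 1 × 35.45 = 35.450 g/mol.
%Cl = 35.450 / 134.647 × 100 = 26.33%.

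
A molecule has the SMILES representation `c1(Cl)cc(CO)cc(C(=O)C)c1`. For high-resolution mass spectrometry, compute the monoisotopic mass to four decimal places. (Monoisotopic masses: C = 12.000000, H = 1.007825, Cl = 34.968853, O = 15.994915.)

Atom tally by fragment:
  benzene ring core → C:6 H:6
  (− 3 ring H displaced by substituents)
  + Cl → Cl:1
  + CH2OH → C:1 H:3 O:1
  + COCH3 → C:2 H:3 O:1
Element totals:
  C: 9
  H: 9
  Cl: 1
  O: 2
Molecular formula: C9H9ClO2.
  M = 9(12.0) + 9(1.007825) + 34.968853 + 2(15.994915)
    = 108.000000 + 9.070425 + 34.968853 + 31.989830 = 184.029108

184.0291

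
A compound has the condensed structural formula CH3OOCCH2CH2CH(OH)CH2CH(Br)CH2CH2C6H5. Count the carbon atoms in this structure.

15

Atom tally by fragment:
  CH3OOCCH2 → C:3 H:5 O:2
  CH2 → C:1 H:2
  CH(OH) → C:1 H:2 O:1
  CH2 → C:1 H:2
  CH(Br) → C:1 H:1 Br:1
  CH2 → C:1 H:2
  CH2C6H5 → C:7 H:7
Element totals:
  C: 15
  H: 21
  Br: 1
  O: 3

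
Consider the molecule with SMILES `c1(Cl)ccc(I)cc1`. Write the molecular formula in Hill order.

Atom tally by fragment:
  benzene ring core → C:6 H:6
  (− 2 ring H displaced by substituents)
  + Cl → Cl:1
  + I → I:1
Element totals:
  C: 6
  H: 4
  Cl: 1
  I: 1

C6H4ClI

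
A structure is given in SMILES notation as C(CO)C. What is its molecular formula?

C3H8O

Atom tally by fragment:
  HOCH2CH2 → C:2 H:5 O:1
  CH3 → C:1 H:3
Element totals:
  C: 3
  H: 8
  O: 1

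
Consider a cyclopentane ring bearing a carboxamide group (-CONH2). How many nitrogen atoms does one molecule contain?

1

Atom tally by fragment:
  cyclopentane ring core → C:5 H:10
  (− 1 ring H displaced by substituents)
  + CONH2 → C:1 H:2 O:1 N:1
Element totals:
  C: 6
  H: 11
  N: 1
  O: 1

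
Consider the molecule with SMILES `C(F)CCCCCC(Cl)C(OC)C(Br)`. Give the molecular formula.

C10H19BrClFO

Atom tally by fragment:
  FCH2 → C:1 H:2 F:1
  CH2 → C:1 H:2
  CH2 → C:1 H:2
  CH2 → C:1 H:2
  CH2 → C:1 H:2
  CH2 → C:1 H:2
  CH(Cl) → C:1 H:1 Cl:1
  CH(OCH3) → C:2 H:4 O:1
  CH2Br → C:1 H:2 Br:1
Element totals:
  C: 10
  H: 19
  Br: 1
  Cl: 1
  F: 1
  O: 1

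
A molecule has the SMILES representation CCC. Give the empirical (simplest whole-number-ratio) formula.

Atom tally by fragment:
  CH3 → C:1 H:3
  CH2 → C:1 H:2
  CH3 → C:1 H:3
Element totals:
  C: 3
  H: 8
Molecular formula: C3H8.
gcd of subscripts (3, 8) = 1, so the empirical formula equals the molecular formula.

C3H8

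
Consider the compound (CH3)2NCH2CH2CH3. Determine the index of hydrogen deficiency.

Element totals:
  C: 5
  H: 13
  N: 1
Molecular formula: C5H13N.
DoU = (2C + 2 + N − H − X) / 2 = (2·5 + 2 + 1 − 13 − 0) / 2 = 0.

0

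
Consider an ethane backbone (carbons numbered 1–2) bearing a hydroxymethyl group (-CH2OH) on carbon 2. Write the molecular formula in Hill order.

Atom tally by fragment:
  CH3 → C:1 H:3
  CH2CH2OH → C:2 H:5 O:1
Element totals:
  C: 3
  H: 8
  O: 1

C3H8O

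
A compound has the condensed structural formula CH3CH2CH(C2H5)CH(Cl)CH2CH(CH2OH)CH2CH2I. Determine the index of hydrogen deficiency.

0

Element totals:
  C: 11
  H: 22
  Cl: 1
  I: 1
  O: 1
Molecular formula: C11H22ClIO.
DoU = (2C + 2 + N − H − X) / 2 = (2·11 + 2 + 0 − 22 − 2) / 2 = 0.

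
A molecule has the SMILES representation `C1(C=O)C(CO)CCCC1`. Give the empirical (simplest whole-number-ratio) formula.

C4H7O

Atom tally by fragment:
  cyclohexane ring core → C:6 H:12
  (− 2 ring H displaced by substituents)
  + CHO → C:1 H:1 O:1
  + CH2OH → C:1 H:3 O:1
Element totals:
  C: 8
  H: 14
  O: 2
Molecular formula: C8H14O2.
gcd of subscripts = 2; dividing each by 2:
  C: 8/2 = 4
  H: 14/2 = 7
  O: 2/2 = 1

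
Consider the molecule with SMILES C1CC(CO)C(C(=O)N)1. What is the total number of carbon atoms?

Atom tally by fragment:
  cyclobutane ring core → C:4 H:8
  (− 2 ring H displaced by substituents)
  + CH2OH → C:1 H:3 O:1
  + CONH2 → C:1 H:2 O:1 N:1
Element totals:
  C: 6
  H: 11
  N: 1
  O: 2

6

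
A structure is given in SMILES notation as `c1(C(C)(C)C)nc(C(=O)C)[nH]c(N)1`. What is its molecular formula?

Atom tally by fragment:
  imidazole ring core → C:3 H:4 N:2
  (− 3 ring H displaced by substituents)
  + C(CH3)3 → C:4 H:9
  + COCH3 → C:2 H:3 O:1
  + NH2 → N:1 H:2
Element totals:
  C: 9
  H: 15
  N: 3
  O: 1

C9H15N3O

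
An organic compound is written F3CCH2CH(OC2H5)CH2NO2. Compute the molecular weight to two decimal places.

201.14 g/mol

Atom tally by fragment:
  F3CCH2 → C:2 H:2 F:3
  CH(OC2H5) → C:3 H:6 O:1
  CH2NO2 → C:1 H:2 N:1 O:2
Element totals:
  C: 6
  H: 10
  F: 3
  N: 1
  O: 3
Molecular formula: C6H10F3NO3.
  M = 6(12.011) + 10(1.008) + 3(18.998) + 14.007 + 3(15.999)
    = 72.066 + 10.080 + 56.994 + 14.007 + 47.997 = 201.144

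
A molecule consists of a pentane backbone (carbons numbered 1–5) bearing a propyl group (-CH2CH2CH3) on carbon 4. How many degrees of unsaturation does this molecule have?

0

Atom tally by fragment:
  CH3 → C:1 H:3
  CH2 → C:1 H:2
  CH2 → C:1 H:2
  CH(CH2CH2CH3) → C:4 H:8
  CH3 → C:1 H:3
Element totals:
  C: 8
  H: 18
Molecular formula: C8H18.
DoU = (2C + 2 + N − H − X) / 2 = (2·8 + 2 + 0 − 18 − 0) / 2 = 0.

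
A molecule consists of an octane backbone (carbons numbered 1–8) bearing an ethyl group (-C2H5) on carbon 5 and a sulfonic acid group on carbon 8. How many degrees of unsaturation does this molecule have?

0

Atom tally by fragment:
  CH3 → C:1 H:3
  CH2 → C:1 H:2
  CH2 → C:1 H:2
  CH2 → C:1 H:2
  CH(C2H5) → C:3 H:6
  CH2 → C:1 H:2
  CH2 → C:1 H:2
  CH2SO3H → C:1 H:3 S:1 O:3
Element totals:
  C: 10
  H: 22
  O: 3
  S: 1
Molecular formula: C10H22O3S.
DoU = (2C + 2 + N − H − X) / 2 = (2·10 + 2 + 0 − 22 − 0) / 2 = 0.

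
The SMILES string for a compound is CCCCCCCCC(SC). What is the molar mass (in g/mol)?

Atom tally by fragment:
  CH3 → C:1 H:3
  CH2 → C:1 H:2
  CH2 → C:1 H:2
  CH2 → C:1 H:2
  CH2 → C:1 H:2
  CH2 → C:1 H:2
  CH2 → C:1 H:2
  CH2 → C:1 H:2
  CH2SCH3 → C:2 H:5 S:1
Element totals:
  C: 10
  H: 22
  S: 1
Molecular formula: C10H22S.
  M = 10(12.011) + 22(1.008) + 32.06
    = 120.110 + 22.176 + 32.060 = 174.346

174.35 g/mol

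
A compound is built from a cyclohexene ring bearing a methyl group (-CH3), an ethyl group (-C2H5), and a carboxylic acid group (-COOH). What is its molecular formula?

C10H16O2

Atom tally by fragment:
  cyclohexene ring core → C:6 H:10
  (− 3 ring H displaced by substituents)
  + CH3 → C:1 H:3
  + C2H5 → C:2 H:5
  + COOH → C:1 H:1 O:2
Element totals:
  C: 10
  H: 16
  O: 2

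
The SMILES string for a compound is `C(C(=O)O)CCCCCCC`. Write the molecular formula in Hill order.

Atom tally by fragment:
  HOOCCH2 → C:2 H:3 O:2
  CH2 → C:1 H:2
  CH2 → C:1 H:2
  CH2 → C:1 H:2
  CH2 → C:1 H:2
  CH2 → C:1 H:2
  CH2 → C:1 H:2
  CH3 → C:1 H:3
Element totals:
  C: 9
  H: 18
  O: 2

C9H18O2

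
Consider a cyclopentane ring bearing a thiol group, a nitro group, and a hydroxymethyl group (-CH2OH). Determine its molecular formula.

C6H11NO3S

Atom tally by fragment:
  cyclopentane ring core → C:5 H:10
  (− 3 ring H displaced by substituents)
  + SH → S:1 H:1
  + NO2 → N:1 O:2
  + CH2OH → C:1 H:3 O:1
Element totals:
  C: 6
  H: 11
  N: 1
  O: 3
  S: 1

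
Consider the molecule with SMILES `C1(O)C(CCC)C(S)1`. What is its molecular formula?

Atom tally by fragment:
  cyclopropane ring core → C:3 H:6
  (− 3 ring H displaced by substituents)
  + OH → O:1 H:1
  + CH2CH2CH3 → C:3 H:7
  + SH → S:1 H:1
Element totals:
  C: 6
  H: 12
  O: 1
  S: 1

C6H12OS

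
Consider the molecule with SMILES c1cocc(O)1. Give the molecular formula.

C4H4O2

Atom tally by fragment:
  furan ring core → C:4 H:4 O:1
  (− 1 ring H displaced by substituents)
  + OH → O:1 H:1
Element totals:
  C: 4
  H: 4
  O: 2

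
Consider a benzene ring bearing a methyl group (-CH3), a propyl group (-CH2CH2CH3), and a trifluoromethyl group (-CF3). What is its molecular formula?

Atom tally by fragment:
  benzene ring core → C:6 H:6
  (− 3 ring H displaced by substituents)
  + CH3 → C:1 H:3
  + CH2CH2CH3 → C:3 H:7
  + CF3 → C:1 F:3
Element totals:
  C: 11
  H: 13
  F: 3

C11H13F3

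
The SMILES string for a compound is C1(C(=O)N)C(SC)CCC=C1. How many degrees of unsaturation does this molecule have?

3

Atom tally by fragment:
  cyclohexene ring core → C:6 H:10
  (− 2 ring H displaced by substituents)
  + CONH2 → C:1 H:2 O:1 N:1
  + SCH3 → C:1 H:3 S:1
Element totals:
  C: 8
  H: 13
  N: 1
  O: 1
  S: 1
Molecular formula: C8H13NOS.
DoU = (2C + 2 + N − H − X) / 2 = (2·8 + 2 + 1 − 13 − 0) / 2 = 3.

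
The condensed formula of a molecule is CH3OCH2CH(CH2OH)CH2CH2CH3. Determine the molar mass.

Atom tally by fragment:
  CH3OCH2 → C:2 H:5 O:1
  CH(CH2OH) → C:2 H:4 O:1
  CH2 → C:1 H:2
  CH2 → C:1 H:2
  CH3 → C:1 H:3
Element totals:
  C: 7
  H: 16
  O: 2
Molecular formula: C7H16O2.
  M = 7(12.011) + 16(1.008) + 2(15.999)
    = 84.077 + 16.128 + 31.998 = 132.203

132.20 g/mol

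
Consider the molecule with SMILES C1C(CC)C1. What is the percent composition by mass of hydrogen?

Atom tally by fragment:
  cyclopropane ring core → C:3 H:6
  (− 1 ring H displaced by substituents)
  + C2H5 → C:2 H:5
Element totals:
  C: 5
  H: 10
Molecular formula: C5H10.
Molar mass = 70.135 g/mol.
Mass from H: 10 × 1.008 = 10.080 g/mol.
%H = 10.080 / 70.135 × 100 = 14.37%.

14.37%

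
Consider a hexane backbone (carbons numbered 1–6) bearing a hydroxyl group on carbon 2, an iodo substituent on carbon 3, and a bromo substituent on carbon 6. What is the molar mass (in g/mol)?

Atom tally by fragment:
  CH3 → C:1 H:3
  CH(OH) → C:1 H:2 O:1
  CH(I) → C:1 H:1 I:1
  CH2 → C:1 H:2
  CH2 → C:1 H:2
  CH2Br → C:1 H:2 Br:1
Element totals:
  C: 6
  H: 12
  Br: 1
  I: 1
  O: 1
Molecular formula: C6H12BrIO.
  M = 6(12.011) + 12(1.008) + 79.904 + 126.904 + 15.999
    = 72.066 + 12.096 + 79.904 + 126.904 + 15.999 = 306.969

306.97 g/mol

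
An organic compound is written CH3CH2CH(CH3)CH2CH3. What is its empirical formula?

C3H7

Atom tally by fragment:
  CH3 → C:1 H:3
  CH2 → C:1 H:2
  CH(CH3) → C:2 H:4
  CH2 → C:1 H:2
  CH3 → C:1 H:3
Element totals:
  C: 6
  H: 14
Molecular formula: C6H14.
gcd of subscripts = 2; dividing each by 2:
  C: 6/2 = 3
  H: 14/2 = 7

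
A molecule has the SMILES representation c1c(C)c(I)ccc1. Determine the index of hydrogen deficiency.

Atom tally by fragment:
  benzene ring core → C:6 H:6
  (− 2 ring H displaced by substituents)
  + CH3 → C:1 H:3
  + I → I:1
Element totals:
  C: 7
  H: 7
  I: 1
Molecular formula: C7H7I.
DoU = (2C + 2 + N − H − X) / 2 = (2·7 + 2 + 0 − 7 − 1) / 2 = 4.

4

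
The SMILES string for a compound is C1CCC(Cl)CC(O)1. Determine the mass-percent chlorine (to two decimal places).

26.34%

Atom tally by fragment:
  cyclohexane ring core → C:6 H:12
  (− 2 ring H displaced by substituents)
  + Cl → Cl:1
  + OH → O:1 H:1
Element totals:
  C: 6
  H: 11
  Cl: 1
  O: 1
Molecular formula: C6H11ClO.
Molar mass = 134.603 g/mol.
Mass from Cl: 1 × 35.45 = 35.450 g/mol.
%Cl = 35.450 / 134.603 × 100 = 26.34%.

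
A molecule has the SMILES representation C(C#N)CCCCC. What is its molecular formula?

Atom tally by fragment:
  NCCH2 → C:2 H:2 N:1
  CH2 → C:1 H:2
  CH2 → C:1 H:2
  CH2 → C:1 H:2
  CH2 → C:1 H:2
  CH3 → C:1 H:3
Element totals:
  C: 7
  H: 13
  N: 1

C7H13N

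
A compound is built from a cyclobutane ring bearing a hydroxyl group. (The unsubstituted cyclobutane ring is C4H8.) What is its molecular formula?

Atom tally by fragment:
  cyclobutane ring core → C:4 H:8
  (− 1 ring H displaced by substituents)
  + OH → O:1 H:1
Element totals:
  C: 4
  H: 8
  O: 1

C4H8O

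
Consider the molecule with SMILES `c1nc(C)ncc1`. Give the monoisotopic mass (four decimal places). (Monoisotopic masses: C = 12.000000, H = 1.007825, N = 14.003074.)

94.0531

Atom tally by fragment:
  pyrimidine ring core → C:4 H:4 N:2
  (− 1 ring H displaced by substituents)
  + CH3 → C:1 H:3
Element totals:
  C: 5
  H: 6
  N: 2
Molecular formula: C5H6N2.
  M = 5(12.0) + 6(1.007825) + 2(14.003074)
    = 60.000000 + 6.046950 + 28.006148 = 94.053098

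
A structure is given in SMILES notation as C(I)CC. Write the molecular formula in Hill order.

C3H7I

Atom tally by fragment:
  ICH2 → C:1 H:2 I:1
  CH2 → C:1 H:2
  CH3 → C:1 H:3
Element totals:
  C: 3
  H: 7
  I: 1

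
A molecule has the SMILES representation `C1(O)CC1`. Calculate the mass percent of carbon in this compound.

62.04%

Atom tally by fragment:
  cyclopropane ring core → C:3 H:6
  (− 1 ring H displaced by substituents)
  + OH → O:1 H:1
Element totals:
  C: 3
  H: 6
  O: 1
Molecular formula: C3H6O.
Molar mass = 58.080 g/mol.
Mass from C: 3 × 12.011 = 36.033 g/mol.
%C = 36.033 / 58.080 × 100 = 62.04%.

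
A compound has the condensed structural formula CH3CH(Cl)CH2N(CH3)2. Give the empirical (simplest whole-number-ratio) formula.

Atom tally by fragment:
  CH3 → C:1 H:3
  CH(Cl) → C:1 H:1 Cl:1
  CH2N(CH3)2 → C:3 H:8 N:1
Element totals:
  C: 5
  H: 12
  Cl: 1
  N: 1
Molecular formula: C5H12ClN.
gcd of subscripts (5, 1, 12, 1) = 1, so the empirical formula equals the molecular formula.

C5H12ClN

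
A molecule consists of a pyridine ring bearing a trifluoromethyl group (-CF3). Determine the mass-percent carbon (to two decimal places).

48.99%

Atom tally by fragment:
  pyridine ring core → C:5 H:5 N:1
  (− 1 ring H displaced by substituents)
  + CF3 → C:1 F:3
Element totals:
  C: 6
  H: 4
  F: 3
  N: 1
Molecular formula: C6H4F3N.
Molar mass = 147.099 g/mol.
Mass from C: 6 × 12.011 = 72.066 g/mol.
%C = 72.066 / 147.099 × 100 = 48.99%.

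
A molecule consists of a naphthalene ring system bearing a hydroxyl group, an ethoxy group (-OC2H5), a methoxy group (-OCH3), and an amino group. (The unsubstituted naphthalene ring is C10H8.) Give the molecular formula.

Atom tally by fragment:
  naphthalene ring system core → C:10 H:8
  (− 4 ring H displaced by substituents)
  + OH → O:1 H:1
  + OC2H5 → C:2 H:5 O:1
  + OCH3 → C:1 H:3 O:1
  + NH2 → N:1 H:2
Element totals:
  C: 13
  H: 15
  N: 1
  O: 3

C13H15NO3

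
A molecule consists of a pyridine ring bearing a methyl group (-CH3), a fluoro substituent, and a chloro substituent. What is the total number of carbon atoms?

Atom tally by fragment:
  pyridine ring core → C:5 H:5 N:1
  (− 3 ring H displaced by substituents)
  + CH3 → C:1 H:3
  + F → F:1
  + Cl → Cl:1
Element totals:
  C: 6
  H: 5
  Cl: 1
  F: 1
  N: 1

6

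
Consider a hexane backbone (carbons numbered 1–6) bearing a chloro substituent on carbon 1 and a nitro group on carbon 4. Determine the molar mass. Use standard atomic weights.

Atom tally by fragment:
  ClCH2 → C:1 H:2 Cl:1
  CH2 → C:1 H:2
  CH2 → C:1 H:2
  CH(NO2) → C:1 H:1 N:1 O:2
  CH2 → C:1 H:2
  CH3 → C:1 H:3
Element totals:
  C: 6
  H: 12
  Cl: 1
  N: 1
  O: 2
Molecular formula: C6H12ClNO2.
  M = 6(12.011) + 12(1.008) + 35.45 + 14.007 + 2(15.999)
    = 72.066 + 12.096 + 35.450 + 14.007 + 31.998 = 165.617

165.62 g/mol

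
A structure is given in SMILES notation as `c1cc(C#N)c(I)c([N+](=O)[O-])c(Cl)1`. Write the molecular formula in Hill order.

Atom tally by fragment:
  benzene ring core → C:6 H:6
  (− 4 ring H displaced by substituents)
  + CN → C:1 N:1
  + I → I:1
  + NO2 → N:1 O:2
  + Cl → Cl:1
Element totals:
  C: 7
  H: 2
  Cl: 1
  I: 1
  N: 2
  O: 2

C7H2ClIN2O2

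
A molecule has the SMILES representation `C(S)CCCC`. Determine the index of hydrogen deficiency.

0

Atom tally by fragment:
  HSCH2 → C:1 H:3 S:1
  CH2 → C:1 H:2
  CH2 → C:1 H:2
  CH2 → C:1 H:2
  CH3 → C:1 H:3
Element totals:
  C: 5
  H: 12
  S: 1
Molecular formula: C5H12S.
DoU = (2C + 2 + N − H − X) / 2 = (2·5 + 2 + 0 − 12 − 0) / 2 = 0.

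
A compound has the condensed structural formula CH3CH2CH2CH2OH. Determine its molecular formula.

Atom tally by fragment:
  CH3 → C:1 H:3
  CH2 → C:1 H:2
  CH2 → C:1 H:2
  CH2OH → C:1 H:3 O:1
Element totals:
  C: 4
  H: 10
  O: 1

C4H10O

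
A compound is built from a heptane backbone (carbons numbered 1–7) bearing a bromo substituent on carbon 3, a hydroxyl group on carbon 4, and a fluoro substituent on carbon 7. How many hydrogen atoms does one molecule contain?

Atom tally by fragment:
  CH3 → C:1 H:3
  CH2 → C:1 H:2
  CH(Br) → C:1 H:1 Br:1
  CH(OH) → C:1 H:2 O:1
  CH2 → C:1 H:2
  CH2 → C:1 H:2
  CH2F → C:1 H:2 F:1
Element totals:
  C: 7
  H: 14
  Br: 1
  F: 1
  O: 1

14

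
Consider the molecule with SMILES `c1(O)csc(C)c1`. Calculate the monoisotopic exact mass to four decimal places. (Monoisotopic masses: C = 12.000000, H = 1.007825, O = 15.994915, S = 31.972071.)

114.0139

Atom tally by fragment:
  thiophene ring core → C:4 H:4 S:1
  (− 2 ring H displaced by substituents)
  + OH → O:1 H:1
  + CH3 → C:1 H:3
Element totals:
  C: 5
  H: 6
  O: 1
  S: 1
Molecular formula: C5H6OS.
  M = 5(12.0) + 6(1.007825) + 15.994915 + 31.972071
    = 60.000000 + 6.046950 + 15.994915 + 31.972071 = 114.013936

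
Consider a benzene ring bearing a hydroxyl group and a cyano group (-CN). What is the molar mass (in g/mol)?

Atom tally by fragment:
  benzene ring core → C:6 H:6
  (− 2 ring H displaced by substituents)
  + OH → O:1 H:1
  + CN → C:1 N:1
Element totals:
  C: 7
  H: 5
  N: 1
  O: 1
Molecular formula: C7H5NO.
  M = 7(12.011) + 5(1.008) + 14.007 + 15.999
    = 84.077 + 5.040 + 14.007 + 15.999 = 119.123

119.12 g/mol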